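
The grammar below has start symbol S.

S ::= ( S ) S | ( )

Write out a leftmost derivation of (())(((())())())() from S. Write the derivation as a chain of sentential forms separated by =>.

S => (S)S   [S ::= ( S ) S]
(S)S => (())S   [S ::= ( )]
(())S => (())(S)S   [S ::= ( S ) S]
(())(S)S => (())((S)S)S   [S ::= ( S ) S]
(())((S)S)S => (())(((S)S)S)S   [S ::= ( S ) S]
(())(((S)S)S)S => (())(((())S)S)S   [S ::= ( )]
(())(((())S)S)S => (())(((())())S)S   [S ::= ( )]
(())(((())())S)S => (())(((())())())S   [S ::= ( )]
(())(((())())())S => (())(((())())())()   [S ::= ( )]

S => (S)S => (())S => (())(S)S => (())((S)S)S => (())(((S)S)S)S => (())(((())S)S)S => (())(((())())S)S => (())(((())())())S => (())(((())())())()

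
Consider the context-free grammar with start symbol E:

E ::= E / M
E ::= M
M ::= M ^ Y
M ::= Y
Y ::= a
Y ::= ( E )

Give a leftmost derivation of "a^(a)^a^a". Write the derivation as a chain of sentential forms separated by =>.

E => M => M^Y => M^Y^Y => M^Y^Y^Y => Y^Y^Y^Y => a^Y^Y^Y => a^(E)^Y^Y => a^(M)^Y^Y => a^(Y)^Y^Y => a^(a)^Y^Y => a^(a)^a^Y => a^(a)^a^a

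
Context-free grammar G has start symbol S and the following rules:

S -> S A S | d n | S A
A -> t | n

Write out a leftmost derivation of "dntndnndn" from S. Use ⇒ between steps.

S ⇒ SAS   [S -> S A S]
SAS ⇒ SASAS   [S -> S A S]
SASAS ⇒ SAASAS   [S -> S A]
SAASAS ⇒ dnAASAS   [S -> d n]
dnAASAS ⇒ dntASAS   [A -> t]
dntASAS ⇒ dntnSAS   [A -> n]
dntnSAS ⇒ dntndnAS   [S -> d n]
dntndnAS ⇒ dntndnnS   [A -> n]
dntndnnS ⇒ dntndnndn   [S -> d n]

S ⇒ SAS ⇒ SASAS ⇒ SAASAS ⇒ dnAASAS ⇒ dntASAS ⇒ dntnSAS ⇒ dntndnAS ⇒ dntndnnS ⇒ dntndnndn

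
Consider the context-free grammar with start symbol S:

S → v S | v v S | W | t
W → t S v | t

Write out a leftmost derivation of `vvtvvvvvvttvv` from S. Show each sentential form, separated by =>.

S => vvS => vvW => vvtSv => vvtvvSv => vvtvvvvSv => vvtvvvvvvSv => vvtvvvvvvWv => vvtvvvvvvtSvv => vvtvvvvvvttvv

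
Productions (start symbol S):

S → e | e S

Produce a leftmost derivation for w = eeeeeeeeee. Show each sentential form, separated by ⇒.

S⇒eS⇒eeS⇒eeeS⇒eeeeS⇒eeeeeS⇒eeeeeeS⇒eeeeeeeS⇒eeeeeeeeS⇒eeeeeeeeeS⇒eeeeeeeeee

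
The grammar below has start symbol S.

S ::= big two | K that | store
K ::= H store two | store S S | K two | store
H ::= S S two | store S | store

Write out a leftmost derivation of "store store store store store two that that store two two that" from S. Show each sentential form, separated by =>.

S => K that => K two that => K two two that => store S S two two that => store K that S two two that => store store S S that S two two that => store store store S that S two two that => store store store K that that S two two that => store store store H store two that that S two two that => store store store store store two that that S two two that => store store store store store two that that store two two that

S => K that   [S ::= K that]
K that => K two that   [K ::= K two]
K two that => K two two that   [K ::= K two]
K two two that => store S S two two that   [K ::= store S S]
store S S two two that => store K that S two two that   [S ::= K that]
store K that S two two that => store store S S that S two two that   [K ::= store S S]
store store S S that S two two that => store store store S that S two two that   [S ::= store]
store store store S that S two two that => store store store K that that S two two that   [S ::= K that]
store store store K that that S two two that => store store store H store two that that S two two that   [K ::= H store two]
store store store H store two that that S two two that => store store store store store two that that S two two that   [H ::= store]
store store store store store two that that S two two that => store store store store store two that that store two two that   [S ::= store]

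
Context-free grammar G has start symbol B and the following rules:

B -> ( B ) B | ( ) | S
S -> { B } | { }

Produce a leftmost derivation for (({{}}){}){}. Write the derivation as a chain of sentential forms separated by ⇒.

B ⇒ (B)B   [B -> ( B ) B]
(B)B ⇒ ((B)B)B   [B -> ( B ) B]
((B)B)B ⇒ ((S)B)B   [B -> S]
((S)B)B ⇒ (({B})B)B   [S -> { B }]
(({B})B)B ⇒ (({S})B)B   [B -> S]
(({S})B)B ⇒ (({{}})B)B   [S -> { }]
(({{}})B)B ⇒ (({{}})S)B   [B -> S]
(({{}})S)B ⇒ (({{}}){})B   [S -> { }]
(({{}}){})B ⇒ (({{}}){})S   [B -> S]
(({{}}){})S ⇒ (({{}}){}){}   [S -> { }]

B⇒(B)B⇒((B)B)B⇒((S)B)B⇒(({B})B)B⇒(({S})B)B⇒(({{}})B)B⇒(({{}})S)B⇒(({{}}){})B⇒(({{}}){})S⇒(({{}}){}){}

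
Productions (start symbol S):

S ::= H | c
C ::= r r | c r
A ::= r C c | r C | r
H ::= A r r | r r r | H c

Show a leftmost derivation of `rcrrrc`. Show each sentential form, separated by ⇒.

S ⇒ H ⇒ Hc ⇒ Arrc ⇒ rCrrc ⇒ rcrrrc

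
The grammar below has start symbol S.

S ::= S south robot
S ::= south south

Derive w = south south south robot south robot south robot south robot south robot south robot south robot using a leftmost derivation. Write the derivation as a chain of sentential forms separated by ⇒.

S ⇒ S south robot   [S ::= S south robot]
S south robot ⇒ S south robot south robot   [S ::= S south robot]
S south robot south robot ⇒ S south robot south robot south robot   [S ::= S south robot]
S south robot south robot south robot ⇒ S south robot south robot south robot south robot   [S ::= S south robot]
S south robot south robot south robot south robot ⇒ S south robot south robot south robot south robot south robot   [S ::= S south robot]
S south robot south robot south robot south robot south robot ⇒ S south robot south robot south robot south robot south robot south robot   [S ::= S south robot]
S south robot south robot south robot south robot south robot south robot ⇒ S south robot south robot south robot south robot south robot south robot south robot   [S ::= S south robot]
S south robot south robot south robot south robot south robot south robot south robot ⇒ south south south robot south robot south robot south robot south robot south robot south robot   [S ::= south south]

S ⇒ S south robot ⇒ S south robot south robot ⇒ S south robot south robot south robot ⇒ S south robot south robot south robot south robot ⇒ S south robot south robot south robot south robot south robot ⇒ S south robot south robot south robot south robot south robot south robot ⇒ S south robot south robot south robot south robot south robot south robot south robot ⇒ south south south robot south robot south robot south robot south robot south robot south robot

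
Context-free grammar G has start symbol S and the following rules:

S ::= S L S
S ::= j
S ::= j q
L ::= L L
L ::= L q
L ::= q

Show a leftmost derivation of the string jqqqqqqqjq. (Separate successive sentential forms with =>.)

S => SLS   [S ::= S L S]
SLS => jqLS   [S ::= j q]
jqLS => jqLLS   [L ::= L L]
jqLLS => jqLqLS   [L ::= L q]
jqLqLS => jqLLqLS   [L ::= L L]
jqLLqLS => jqLqLqLS   [L ::= L q]
jqLqLqLS => jqLLqLqLS   [L ::= L L]
jqLLqLqLS => jqqLqLqLS   [L ::= q]
jqqLqLqLS => jqqqqLqLS   [L ::= q]
jqqqqLqLS => jqqqqqqLS   [L ::= q]
jqqqqqqLS => jqqqqqqqS   [L ::= q]
jqqqqqqqS => jqqqqqqqjq   [S ::= j q]

S=>SLS=>jqLS=>jqLLS=>jqLqLS=>jqLLqLS=>jqLqLqLS=>jqLLqLqLS=>jqqLqLqLS=>jqqqqLqLS=>jqqqqqqLS=>jqqqqqqqS=>jqqqqqqqjq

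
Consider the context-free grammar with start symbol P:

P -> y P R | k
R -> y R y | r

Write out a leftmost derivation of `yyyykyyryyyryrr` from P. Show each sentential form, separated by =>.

P => yPR   [P -> y P R]
yPR => yyPRR   [P -> y P R]
yyPRR => yyyPRRR   [P -> y P R]
yyyPRRR => yyyyPRRRR   [P -> y P R]
yyyyPRRRR => yyyykRRRR   [P -> k]
yyyykRRRR => yyyykyRyRRR   [R -> y R y]
yyyykyRyRRR => yyyykyyRyyRRR   [R -> y R y]
yyyykyyRyyRRR => yyyykyyryyRRR   [R -> r]
yyyykyyryyRRR => yyyykyyryyyRyRR   [R -> y R y]
yyyykyyryyyRyRR => yyyykyyryyyryRR   [R -> r]
yyyykyyryyyryRR => yyyykyyryyyryrR   [R -> r]
yyyykyyryyyryrR => yyyykyyryyyryrr   [R -> r]

P => yPR => yyPRR => yyyPRRR => yyyyPRRRR => yyyykRRRR => yyyykyRyRRR => yyyykyyRyyRRR => yyyykyyryyRRR => yyyykyyryyyRyRR => yyyykyyryyyryRR => yyyykyyryyyryrR => yyyykyyryyyryrr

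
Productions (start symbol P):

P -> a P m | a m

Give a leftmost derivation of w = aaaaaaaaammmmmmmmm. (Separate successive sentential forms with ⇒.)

P ⇒ aPm ⇒ aaPmm ⇒ aaaPmmm ⇒ aaaaPmmmm ⇒ aaaaaPmmmmm ⇒ aaaaaaPmmmmmm ⇒ aaaaaaaPmmmmmmm ⇒ aaaaaaaaPmmmmmmmm ⇒ aaaaaaaaammmmmmmmm

P ⇒ aPm   [P -> a P m]
aPm ⇒ aaPmm   [P -> a P m]
aaPmm ⇒ aaaPmmm   [P -> a P m]
aaaPmmm ⇒ aaaaPmmmm   [P -> a P m]
aaaaPmmmm ⇒ aaaaaPmmmmm   [P -> a P m]
aaaaaPmmmmm ⇒ aaaaaaPmmmmmm   [P -> a P m]
aaaaaaPmmmmmm ⇒ aaaaaaaPmmmmmmm   [P -> a P m]
aaaaaaaPmmmmmmm ⇒ aaaaaaaaPmmmmmmmm   [P -> a P m]
aaaaaaaaPmmmmmmmm ⇒ aaaaaaaaammmmmmmmm   [P -> a m]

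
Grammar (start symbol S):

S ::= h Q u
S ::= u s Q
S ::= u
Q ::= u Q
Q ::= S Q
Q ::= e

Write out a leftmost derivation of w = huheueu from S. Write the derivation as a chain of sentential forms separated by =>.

S=>hQu=>huQu=>huSQu=>huhQuQu=>huheuQu=>huheueu

S => hQu   [S ::= h Q u]
hQu => huQu   [Q ::= u Q]
huQu => huSQu   [Q ::= S Q]
huSQu => huhQuQu   [S ::= h Q u]
huhQuQu => huheuQu   [Q ::= e]
huheuQu => huheueu   [Q ::= e]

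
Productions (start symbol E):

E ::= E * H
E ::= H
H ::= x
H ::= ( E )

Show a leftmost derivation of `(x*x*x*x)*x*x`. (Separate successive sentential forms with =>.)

E => E*H   [E ::= E * H]
E*H => E*H*H   [E ::= E * H]
E*H*H => H*H*H   [E ::= H]
H*H*H => (E)*H*H   [H ::= ( E )]
(E)*H*H => (E*H)*H*H   [E ::= E * H]
(E*H)*H*H => (E*H*H)*H*H   [E ::= E * H]
(E*H*H)*H*H => (E*H*H*H)*H*H   [E ::= E * H]
(E*H*H*H)*H*H => (H*H*H*H)*H*H   [E ::= H]
(H*H*H*H)*H*H => (x*H*H*H)*H*H   [H ::= x]
(x*H*H*H)*H*H => (x*x*H*H)*H*H   [H ::= x]
(x*x*H*H)*H*H => (x*x*x*H)*H*H   [H ::= x]
(x*x*x*H)*H*H => (x*x*x*x)*H*H   [H ::= x]
(x*x*x*x)*H*H => (x*x*x*x)*x*H   [H ::= x]
(x*x*x*x)*x*H => (x*x*x*x)*x*x   [H ::= x]

E => E*H => E*H*H => H*H*H => (E)*H*H => (E*H)*H*H => (E*H*H)*H*H => (E*H*H*H)*H*H => (H*H*H*H)*H*H => (x*H*H*H)*H*H => (x*x*H*H)*H*H => (x*x*x*H)*H*H => (x*x*x*x)*H*H => (x*x*x*x)*x*H => (x*x*x*x)*x*x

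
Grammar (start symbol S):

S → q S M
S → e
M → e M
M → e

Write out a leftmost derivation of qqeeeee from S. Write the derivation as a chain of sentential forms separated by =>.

S=>qSM=>qqSMM=>qqeMM=>qqeeMM=>qqeeeM=>qqeeeeM=>qqeeeee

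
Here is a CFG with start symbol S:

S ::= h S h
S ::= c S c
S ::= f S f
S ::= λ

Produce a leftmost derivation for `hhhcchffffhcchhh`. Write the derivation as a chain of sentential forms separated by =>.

S=>hSh=>hhShh=>hhhShhh=>hhhcSchhh=>hhhccScchhh=>hhhcchShcchhh=>hhhcchfSfhcchhh=>hhhcchffSffhcchhh=>hhhcchffffhcchhh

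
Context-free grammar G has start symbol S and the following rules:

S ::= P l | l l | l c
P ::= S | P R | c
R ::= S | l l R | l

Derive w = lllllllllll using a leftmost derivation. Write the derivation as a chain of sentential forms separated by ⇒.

S⇒Pl⇒PRl⇒PRRl⇒PRRRl⇒PRRRRl⇒SRRRRl⇒llRRRRl⇒lllRRRl⇒lllllRRRl⇒lllllllRRRl⇒llllllllRRl⇒lllllllllRl⇒lllllllllll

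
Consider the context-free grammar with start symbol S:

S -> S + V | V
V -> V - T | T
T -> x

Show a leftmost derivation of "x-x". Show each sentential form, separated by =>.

S=>V=>V-T=>T-T=>x-T=>x-x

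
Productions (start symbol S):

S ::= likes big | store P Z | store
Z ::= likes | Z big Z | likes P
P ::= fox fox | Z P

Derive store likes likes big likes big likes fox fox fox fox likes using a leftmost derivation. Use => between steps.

S => store P Z => store Z P Z => store likes P P Z => store likes Z P P Z => store likes Z big Z P P Z => store likes Z big Z big Z P P Z => store likes likes big Z big Z P P Z => store likes likes big likes big Z P P Z => store likes likes big likes big likes P P Z => store likes likes big likes big likes fox fox P Z => store likes likes big likes big likes fox fox fox fox Z => store likes likes big likes big likes fox fox fox fox likes

S => store P Z   [S ::= store P Z]
store P Z => store Z P Z   [P ::= Z P]
store Z P Z => store likes P P Z   [Z ::= likes P]
store likes P P Z => store likes Z P P Z   [P ::= Z P]
store likes Z P P Z => store likes Z big Z P P Z   [Z ::= Z big Z]
store likes Z big Z P P Z => store likes Z big Z big Z P P Z   [Z ::= Z big Z]
store likes Z big Z big Z P P Z => store likes likes big Z big Z P P Z   [Z ::= likes]
store likes likes big Z big Z P P Z => store likes likes big likes big Z P P Z   [Z ::= likes]
store likes likes big likes big Z P P Z => store likes likes big likes big likes P P Z   [Z ::= likes]
store likes likes big likes big likes P P Z => store likes likes big likes big likes fox fox P Z   [P ::= fox fox]
store likes likes big likes big likes fox fox P Z => store likes likes big likes big likes fox fox fox fox Z   [P ::= fox fox]
store likes likes big likes big likes fox fox fox fox Z => store likes likes big likes big likes fox fox fox fox likes   [Z ::= likes]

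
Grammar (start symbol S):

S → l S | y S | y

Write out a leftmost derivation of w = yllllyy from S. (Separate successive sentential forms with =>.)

S => yS => ylS => yllS => ylllS => yllllS => yllllyS => yllllyy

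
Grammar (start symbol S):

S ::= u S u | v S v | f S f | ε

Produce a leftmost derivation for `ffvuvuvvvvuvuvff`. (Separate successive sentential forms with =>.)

S => fSf   [S ::= f S f]
fSf => ffSff   [S ::= f S f]
ffSff => ffvSvff   [S ::= v S v]
ffvSvff => ffvuSuvff   [S ::= u S u]
ffvuSuvff => ffvuvSvuvff   [S ::= v S v]
ffvuvSvuvff => ffvuvuSuvuvff   [S ::= u S u]
ffvuvuSuvuvff => ffvuvuvSvuvuvff   [S ::= v S v]
ffvuvuvSvuvuvff => ffvuvuvvSvvuvuvff   [S ::= v S v]
ffvuvuvvSvvuvuvff => ffvuvuvvvvuvuvff   [S ::= ε]

S => fSf => ffSff => ffvSvff => ffvuSuvff => ffvuvSvuvff => ffvuvuSuvuvff => ffvuvuvSvuvuvff => ffvuvuvvSvvuvuvff => ffvuvuvvvvuvuvff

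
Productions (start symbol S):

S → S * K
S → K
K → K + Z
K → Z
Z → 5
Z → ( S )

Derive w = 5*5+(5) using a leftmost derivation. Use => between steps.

S=>S*K=>K*K=>Z*K=>5*K=>5*K+Z=>5*Z+Z=>5*5+Z=>5*5+(S)=>5*5+(K)=>5*5+(Z)=>5*5+(5)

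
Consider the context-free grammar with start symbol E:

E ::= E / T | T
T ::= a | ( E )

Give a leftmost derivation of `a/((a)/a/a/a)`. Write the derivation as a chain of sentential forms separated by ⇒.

E ⇒ E/T   [E ::= E / T]
E/T ⇒ T/T   [E ::= T]
T/T ⇒ a/T   [T ::= a]
a/T ⇒ a/(E)   [T ::= ( E )]
a/(E) ⇒ a/(E/T)   [E ::= E / T]
a/(E/T) ⇒ a/(E/T/T)   [E ::= E / T]
a/(E/T/T) ⇒ a/(E/T/T/T)   [E ::= E / T]
a/(E/T/T/T) ⇒ a/(T/T/T/T)   [E ::= T]
a/(T/T/T/T) ⇒ a/((E)/T/T/T)   [T ::= ( E )]
a/((E)/T/T/T) ⇒ a/((T)/T/T/T)   [E ::= T]
a/((T)/T/T/T) ⇒ a/((a)/T/T/T)   [T ::= a]
a/((a)/T/T/T) ⇒ a/((a)/a/T/T)   [T ::= a]
a/((a)/a/T/T) ⇒ a/((a)/a/a/T)   [T ::= a]
a/((a)/a/a/T) ⇒ a/((a)/a/a/a)   [T ::= a]

E ⇒ E/T ⇒ T/T ⇒ a/T ⇒ a/(E) ⇒ a/(E/T) ⇒ a/(E/T/T) ⇒ a/(E/T/T/T) ⇒ a/(T/T/T/T) ⇒ a/((E)/T/T/T) ⇒ a/((T)/T/T/T) ⇒ a/((a)/T/T/T) ⇒ a/((a)/a/T/T) ⇒ a/((a)/a/a/T) ⇒ a/((a)/a/a/a)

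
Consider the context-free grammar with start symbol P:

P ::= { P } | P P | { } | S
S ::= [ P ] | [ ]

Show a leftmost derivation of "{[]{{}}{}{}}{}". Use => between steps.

P => PP   [P ::= P P]
PP => {P}P   [P ::= { P }]
{P}P => {PP}P   [P ::= P P]
{PP}P => {SP}P   [P ::= S]
{SP}P => {[]P}P   [S ::= [ ]]
{[]P}P => {[]PP}P   [P ::= P P]
{[]PP}P => {[]{P}P}P   [P ::= { P }]
{[]{P}P}P => {[]{{}}P}P   [P ::= { }]
{[]{{}}P}P => {[]{{}}PP}P   [P ::= P P]
{[]{{}}PP}P => {[]{{}}{}P}P   [P ::= { }]
{[]{{}}{}P}P => {[]{{}}{}{}}P   [P ::= { }]
{[]{{}}{}{}}P => {[]{{}}{}{}}{}   [P ::= { }]

P => PP => {P}P => {PP}P => {SP}P => {[]P}P => {[]PP}P => {[]{P}P}P => {[]{{}}P}P => {[]{{}}PP}P => {[]{{}}{}P}P => {[]{{}}{}{}}P => {[]{{}}{}{}}{}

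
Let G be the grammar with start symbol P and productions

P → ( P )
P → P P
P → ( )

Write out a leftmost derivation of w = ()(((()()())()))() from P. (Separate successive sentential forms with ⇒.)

P ⇒ PP ⇒ ()P ⇒ ()PP ⇒ ()(P)P ⇒ ()((P))P ⇒ ()((PP))P ⇒ ()(((P)P))P ⇒ ()(((PP)P))P ⇒ ()(((PPP)P))P ⇒ ()(((()PP)P))P ⇒ ()(((()()P)P))P ⇒ ()(((()()())P))P ⇒ ()(((()()())()))P ⇒ ()(((()()())()))()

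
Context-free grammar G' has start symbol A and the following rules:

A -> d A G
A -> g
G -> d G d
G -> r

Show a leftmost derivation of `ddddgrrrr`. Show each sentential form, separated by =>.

A => dAG   [A -> d A G]
dAG => ddAGG   [A -> d A G]
ddAGG => dddAGGG   [A -> d A G]
dddAGGG => ddddAGGGG   [A -> d A G]
ddddAGGGG => ddddgGGGG   [A -> g]
ddddgGGGG => ddddgrGGG   [G -> r]
ddddgrGGG => ddddgrrGG   [G -> r]
ddddgrrGG => ddddgrrrG   [G -> r]
ddddgrrrG => ddddgrrrr   [G -> r]

A=>dAG=>ddAGG=>dddAGGG=>ddddAGGGG=>ddddgGGGG=>ddddgrGGG=>ddddgrrGG=>ddddgrrrG=>ddddgrrrr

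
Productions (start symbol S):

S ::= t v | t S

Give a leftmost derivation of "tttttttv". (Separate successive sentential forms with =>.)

S => tS => ttS => tttS => ttttS => tttttS => ttttttS => tttttttv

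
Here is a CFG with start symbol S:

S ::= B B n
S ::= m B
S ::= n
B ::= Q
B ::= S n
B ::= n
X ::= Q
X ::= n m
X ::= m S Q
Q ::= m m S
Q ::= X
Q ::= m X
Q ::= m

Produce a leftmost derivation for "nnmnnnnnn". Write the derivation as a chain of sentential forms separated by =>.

S => BBn   [S ::= B B n]
BBn => SnBn   [B ::= S n]
SnBn => nnBn   [S ::= n]
nnBn => nnSnn   [B ::= S n]
nnSnn => nnmBnn   [S ::= m B]
nnmBnn => nnmSnnn   [B ::= S n]
nnmSnnn => nnmBBnnnn   [S ::= B B n]
nnmBBnnnn => nnmnBnnnn   [B ::= n]
nnmnBnnnn => nnmnnnnnn   [B ::= n]

S => BBn => SnBn => nnBn => nnSnn => nnmBnn => nnmSnnn => nnmBBnnnn => nnmnBnnnn => nnmnnnnnn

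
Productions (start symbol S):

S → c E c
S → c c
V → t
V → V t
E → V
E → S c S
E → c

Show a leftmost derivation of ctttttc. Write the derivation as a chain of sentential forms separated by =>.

S => cEc => cVc => cVtc => cVttc => cVtttc => cVttttc => ctttttc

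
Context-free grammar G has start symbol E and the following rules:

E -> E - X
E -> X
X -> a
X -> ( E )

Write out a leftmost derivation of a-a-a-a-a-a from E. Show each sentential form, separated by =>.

E => E-X => E-X-X => E-X-X-X => E-X-X-X-X => E-X-X-X-X-X => X-X-X-X-X-X => a-X-X-X-X-X => a-a-X-X-X-X => a-a-a-X-X-X => a-a-a-a-X-X => a-a-a-a-a-X => a-a-a-a-a-a

E => E-X   [E -> E - X]
E-X => E-X-X   [E -> E - X]
E-X-X => E-X-X-X   [E -> E - X]
E-X-X-X => E-X-X-X-X   [E -> E - X]
E-X-X-X-X => E-X-X-X-X-X   [E -> E - X]
E-X-X-X-X-X => X-X-X-X-X-X   [E -> X]
X-X-X-X-X-X => a-X-X-X-X-X   [X -> a]
a-X-X-X-X-X => a-a-X-X-X-X   [X -> a]
a-a-X-X-X-X => a-a-a-X-X-X   [X -> a]
a-a-a-X-X-X => a-a-a-a-X-X   [X -> a]
a-a-a-a-X-X => a-a-a-a-a-X   [X -> a]
a-a-a-a-a-X => a-a-a-a-a-a   [X -> a]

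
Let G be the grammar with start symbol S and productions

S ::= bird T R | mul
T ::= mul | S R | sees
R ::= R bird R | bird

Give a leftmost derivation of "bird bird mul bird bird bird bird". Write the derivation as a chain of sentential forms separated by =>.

S => bird T R => bird S R R => bird bird T R R R => bird bird S R R R R => bird bird mul R R R R => bird bird mul bird R R R => bird bird mul bird bird R R => bird bird mul bird bird bird R => bird bird mul bird bird bird bird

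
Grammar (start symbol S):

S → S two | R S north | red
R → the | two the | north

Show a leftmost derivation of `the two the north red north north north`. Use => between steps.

S => R S north => the S north => the R S north north => the two the S north north => the two the R S north north north => the two the north S north north north => the two the north red north north north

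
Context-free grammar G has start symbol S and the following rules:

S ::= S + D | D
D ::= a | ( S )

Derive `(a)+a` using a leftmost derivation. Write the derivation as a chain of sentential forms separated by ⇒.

S ⇒ S+D   [S ::= S + D]
S+D ⇒ D+D   [S ::= D]
D+D ⇒ (S)+D   [D ::= ( S )]
(S)+D ⇒ (D)+D   [S ::= D]
(D)+D ⇒ (a)+D   [D ::= a]
(a)+D ⇒ (a)+a   [D ::= a]

S⇒S+D⇒D+D⇒(S)+D⇒(D)+D⇒(a)+D⇒(a)+a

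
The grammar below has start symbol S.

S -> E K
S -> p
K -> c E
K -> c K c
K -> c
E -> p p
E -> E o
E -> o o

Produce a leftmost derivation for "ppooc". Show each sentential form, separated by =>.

S => EK => EoK => EooK => ppooK => ppooc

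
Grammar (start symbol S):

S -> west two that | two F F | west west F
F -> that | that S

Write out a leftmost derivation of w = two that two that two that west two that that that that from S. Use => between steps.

S => two F F   [S -> two F F]
two F F => two that S F   [F -> that S]
two that S F => two that two F F F   [S -> two F F]
two that two F F F => two that two that S F F   [F -> that S]
two that two that S F F => two that two that two F F F F   [S -> two F F]
two that two that two F F F F => two that two that two that S F F F   [F -> that S]
two that two that two that S F F F => two that two that two that west two that F F F   [S -> west two that]
two that two that two that west two that F F F => two that two that two that west two that that F F   [F -> that]
two that two that two that west two that that F F => two that two that two that west two that that that F   [F -> that]
two that two that two that west two that that that F => two that two that two that west two that that that that   [F -> that]

S => two F F => two that S F => two that two F F F => two that two that S F F => two that two that two F F F F => two that two that two that S F F F => two that two that two that west two that F F F => two that two that two that west two that that F F => two that two that two that west two that that that F => two that two that two that west two that that that that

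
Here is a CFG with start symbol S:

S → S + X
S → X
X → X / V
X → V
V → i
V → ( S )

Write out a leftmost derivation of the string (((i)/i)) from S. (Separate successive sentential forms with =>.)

S => X   [S → X]
X => V   [X → V]
V => (S)   [V → ( S )]
(S) => (X)   [S → X]
(X) => (V)   [X → V]
(V) => ((S))   [V → ( S )]
((S)) => ((X))   [S → X]
((X)) => ((X/V))   [X → X / V]
((X/V)) => ((V/V))   [X → V]
((V/V)) => (((S)/V))   [V → ( S )]
(((S)/V)) => (((X)/V))   [S → X]
(((X)/V)) => (((V)/V))   [X → V]
(((V)/V)) => (((i)/V))   [V → i]
(((i)/V)) => (((i)/i))   [V → i]

S=>X=>V=>(S)=>(X)=>(V)=>((S))=>((X))=>((X/V))=>((V/V))=>(((S)/V))=>(((X)/V))=>(((V)/V))=>(((i)/V))=>(((i)/i))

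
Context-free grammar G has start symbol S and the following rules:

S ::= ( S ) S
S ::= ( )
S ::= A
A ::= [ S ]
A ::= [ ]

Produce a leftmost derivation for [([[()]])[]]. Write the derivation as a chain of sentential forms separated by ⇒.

S ⇒ A ⇒ [S] ⇒ [(S)S] ⇒ [(A)S] ⇒ [([S])S] ⇒ [([A])S] ⇒ [([[S]])S] ⇒ [([[()]])S] ⇒ [([[()]])A] ⇒ [([[()]])[]]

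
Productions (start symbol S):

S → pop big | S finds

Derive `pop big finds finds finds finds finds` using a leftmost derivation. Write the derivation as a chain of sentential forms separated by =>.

S => S finds => S finds finds => S finds finds finds => S finds finds finds finds => S finds finds finds finds finds => pop big finds finds finds finds finds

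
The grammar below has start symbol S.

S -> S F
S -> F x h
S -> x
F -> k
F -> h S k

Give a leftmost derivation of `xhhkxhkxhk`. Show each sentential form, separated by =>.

S=>SF=>xF=>xhSk=>xhFxhk=>xhhSkxhk=>xhhFxhkxhk=>xhhkxhkxhk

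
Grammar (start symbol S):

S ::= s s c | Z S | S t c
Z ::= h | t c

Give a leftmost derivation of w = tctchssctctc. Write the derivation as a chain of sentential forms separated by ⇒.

S ⇒ ZS ⇒ tcS ⇒ tcZS ⇒ tctcS ⇒ tctcStc ⇒ tctcStctc ⇒ tctcZStctc ⇒ tctchStctc ⇒ tctchssctctc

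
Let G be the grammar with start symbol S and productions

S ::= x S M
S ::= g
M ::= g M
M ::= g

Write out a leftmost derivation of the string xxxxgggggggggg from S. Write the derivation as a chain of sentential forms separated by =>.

S => xSM => xxSMM => xxxSMMM => xxxxSMMMM => xxxxgMMMM => xxxxggMMMM => xxxxgggMMMM => xxxxggggMMM => xxxxgggggMMM => xxxxggggggMM => xxxxgggggggMM => xxxxggggggggMM => xxxxgggggggggM => xxxxgggggggggg

S => xSM   [S ::= x S M]
xSM => xxSMM   [S ::= x S M]
xxSMM => xxxSMMM   [S ::= x S M]
xxxSMMM => xxxxSMMMM   [S ::= x S M]
xxxxSMMMM => xxxxgMMMM   [S ::= g]
xxxxgMMMM => xxxxggMMMM   [M ::= g M]
xxxxggMMMM => xxxxgggMMMM   [M ::= g M]
xxxxgggMMMM => xxxxggggMMM   [M ::= g]
xxxxggggMMM => xxxxgggggMMM   [M ::= g M]
xxxxgggggMMM => xxxxggggggMM   [M ::= g]
xxxxggggggMM => xxxxgggggggMM   [M ::= g M]
xxxxgggggggMM => xxxxggggggggMM   [M ::= g M]
xxxxggggggggMM => xxxxgggggggggM   [M ::= g]
xxxxgggggggggM => xxxxgggggggggg   [M ::= g]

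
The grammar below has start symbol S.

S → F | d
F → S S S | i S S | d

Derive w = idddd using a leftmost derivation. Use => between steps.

S => F => SSS => FSS => iSSSS => iFSSS => idSSS => iddSS => idddS => idddd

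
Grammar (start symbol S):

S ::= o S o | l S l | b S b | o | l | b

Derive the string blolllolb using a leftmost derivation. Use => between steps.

S=>bSb=>blSlb=>bloSolb=>blolSlolb=>blolllolb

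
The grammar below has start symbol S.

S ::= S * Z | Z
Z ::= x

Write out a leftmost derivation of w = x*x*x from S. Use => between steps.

S => S*Z   [S ::= S * Z]
S*Z => S*Z*Z   [S ::= S * Z]
S*Z*Z => Z*Z*Z   [S ::= Z]
Z*Z*Z => x*Z*Z   [Z ::= x]
x*Z*Z => x*x*Z   [Z ::= x]
x*x*Z => x*x*x   [Z ::= x]

S => S*Z => S*Z*Z => Z*Z*Z => x*Z*Z => x*x*Z => x*x*x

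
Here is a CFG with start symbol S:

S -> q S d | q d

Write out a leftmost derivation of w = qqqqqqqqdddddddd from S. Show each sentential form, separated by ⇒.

S⇒qSd⇒qqSdd⇒qqqSddd⇒qqqqSdddd⇒qqqqqSddddd⇒qqqqqqSdddddd⇒qqqqqqqSddddddd⇒qqqqqqqqdddddddd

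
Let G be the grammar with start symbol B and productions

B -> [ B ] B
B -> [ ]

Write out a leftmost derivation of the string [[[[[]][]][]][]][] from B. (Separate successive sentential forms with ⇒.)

B⇒[B]B⇒[[B]B]B⇒[[[B]B]B]B⇒[[[[B]B]B]B]B⇒[[[[[]]B]B]B]B⇒[[[[[]][]]B]B]B⇒[[[[[]][]][]]B]B⇒[[[[[]][]][]][]]B⇒[[[[[]][]][]][]][]

B ⇒ [B]B   [B -> [ B ] B]
[B]B ⇒ [[B]B]B   [B -> [ B ] B]
[[B]B]B ⇒ [[[B]B]B]B   [B -> [ B ] B]
[[[B]B]B]B ⇒ [[[[B]B]B]B]B   [B -> [ B ] B]
[[[[B]B]B]B]B ⇒ [[[[[]]B]B]B]B   [B -> [ ]]
[[[[[]]B]B]B]B ⇒ [[[[[]][]]B]B]B   [B -> [ ]]
[[[[[]][]]B]B]B ⇒ [[[[[]][]][]]B]B   [B -> [ ]]
[[[[[]][]][]]B]B ⇒ [[[[[]][]][]][]]B   [B -> [ ]]
[[[[[]][]][]][]]B ⇒ [[[[[]][]][]][]][]   [B -> [ ]]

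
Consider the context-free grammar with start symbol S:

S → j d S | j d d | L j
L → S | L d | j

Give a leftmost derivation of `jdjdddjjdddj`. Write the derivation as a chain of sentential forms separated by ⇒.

S ⇒ Lj   [S → L j]
Lj ⇒ Ldj   [L → L d]
Ldj ⇒ Lddj   [L → L d]
Lddj ⇒ Ldddj   [L → L d]
Ldddj ⇒ Sdddj   [L → S]
Sdddj ⇒ jdSdddj   [S → j d S]
jdSdddj ⇒ jdLjdddj   [S → L j]
jdLjdddj ⇒ jdSjdddj   [L → S]
jdSjdddj ⇒ jdLjjdddj   [S → L j]
jdLjjdddj ⇒ jdLdjjdddj   [L → L d]
jdLdjjdddj ⇒ jdSdjjdddj   [L → S]
jdSdjjdddj ⇒ jdjdddjjdddj   [S → j d d]

S ⇒ Lj ⇒ Ldj ⇒ Lddj ⇒ Ldddj ⇒ Sdddj ⇒ jdSdddj ⇒ jdLjdddj ⇒ jdSjdddj ⇒ jdLjjdddj ⇒ jdLdjjdddj ⇒ jdSdjjdddj ⇒ jdjdddjjdddj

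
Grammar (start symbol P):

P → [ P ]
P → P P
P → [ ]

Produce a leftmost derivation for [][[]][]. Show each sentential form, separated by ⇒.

P ⇒ PP ⇒ []P ⇒ []PP ⇒ [][P]P ⇒ [][[]]P ⇒ [][[]][]

P ⇒ PP   [P → P P]
PP ⇒ []P   [P → [ ]]
[]P ⇒ []PP   [P → P P]
[]PP ⇒ [][P]P   [P → [ P ]]
[][P]P ⇒ [][[]]P   [P → [ ]]
[][[]]P ⇒ [][[]][]   [P → [ ]]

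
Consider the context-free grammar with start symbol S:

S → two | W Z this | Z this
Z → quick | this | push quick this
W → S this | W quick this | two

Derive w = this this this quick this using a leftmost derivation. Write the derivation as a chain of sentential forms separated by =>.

S => W Z this => S this Z this => Z this this Z this => this this this Z this => this this this quick this

S => W Z this   [S → W Z this]
W Z this => S this Z this   [W → S this]
S this Z this => Z this this Z this   [S → Z this]
Z this this Z this => this this this Z this   [Z → this]
this this this Z this => this this this quick this   [Z → quick]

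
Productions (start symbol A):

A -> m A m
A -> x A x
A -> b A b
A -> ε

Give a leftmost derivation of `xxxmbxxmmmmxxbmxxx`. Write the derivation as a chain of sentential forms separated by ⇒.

A ⇒ xAx ⇒ xxAxx ⇒ xxxAxxx ⇒ xxxmAmxxx ⇒ xxxmbAbmxxx ⇒ xxxmbxAxbmxxx ⇒ xxxmbxxAxxbmxxx ⇒ xxxmbxxmAmxxbmxxx ⇒ xxxmbxxmmAmmxxbmxxx ⇒ xxxmbxxmmmmxxbmxxx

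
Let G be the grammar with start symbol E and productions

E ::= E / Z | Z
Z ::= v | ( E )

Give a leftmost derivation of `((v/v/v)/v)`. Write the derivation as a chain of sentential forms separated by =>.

E => Z => (E) => (E/Z) => (Z/Z) => ((E)/Z) => ((E/Z)/Z) => ((E/Z/Z)/Z) => ((Z/Z/Z)/Z) => ((v/Z/Z)/Z) => ((v/v/Z)/Z) => ((v/v/v)/Z) => ((v/v/v)/v)

E => Z   [E ::= Z]
Z => (E)   [Z ::= ( E )]
(E) => (E/Z)   [E ::= E / Z]
(E/Z) => (Z/Z)   [E ::= Z]
(Z/Z) => ((E)/Z)   [Z ::= ( E )]
((E)/Z) => ((E/Z)/Z)   [E ::= E / Z]
((E/Z)/Z) => ((E/Z/Z)/Z)   [E ::= E / Z]
((E/Z/Z)/Z) => ((Z/Z/Z)/Z)   [E ::= Z]
((Z/Z/Z)/Z) => ((v/Z/Z)/Z)   [Z ::= v]
((v/Z/Z)/Z) => ((v/v/Z)/Z)   [Z ::= v]
((v/v/Z)/Z) => ((v/v/v)/Z)   [Z ::= v]
((v/v/v)/Z) => ((v/v/v)/v)   [Z ::= v]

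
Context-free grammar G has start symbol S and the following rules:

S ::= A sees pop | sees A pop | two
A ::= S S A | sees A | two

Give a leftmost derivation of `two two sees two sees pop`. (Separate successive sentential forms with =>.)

S => A sees pop => S S A sees pop => two S A sees pop => two two A sees pop => two two sees A sees pop => two two sees two sees pop

S => A sees pop   [S ::= A sees pop]
A sees pop => S S A sees pop   [A ::= S S A]
S S A sees pop => two S A sees pop   [S ::= two]
two S A sees pop => two two A sees pop   [S ::= two]
two two A sees pop => two two sees A sees pop   [A ::= sees A]
two two sees A sees pop => two two sees two sees pop   [A ::= two]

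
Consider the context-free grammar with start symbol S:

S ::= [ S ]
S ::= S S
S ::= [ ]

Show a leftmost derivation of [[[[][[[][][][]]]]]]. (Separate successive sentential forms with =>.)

S => [S]   [S ::= [ S ]]
[S] => [[S]]   [S ::= [ S ]]
[[S]] => [[[S]]]   [S ::= [ S ]]
[[[S]]] => [[[SS]]]   [S ::= S S]
[[[SS]]] => [[[[]S]]]   [S ::= [ ]]
[[[[]S]]] => [[[[][S]]]]   [S ::= [ S ]]
[[[[][S]]]] => [[[[][[S]]]]]   [S ::= [ S ]]
[[[[][[S]]]]] => [[[[][[SS]]]]]   [S ::= S S]
[[[[][[SS]]]]] => [[[[][[SSS]]]]]   [S ::= S S]
[[[[][[SSS]]]]] => [[[[][[SSSS]]]]]   [S ::= S S]
[[[[][[SSSS]]]]] => [[[[][[[]SSS]]]]]   [S ::= [ ]]
[[[[][[[]SSS]]]]] => [[[[][[[][]SS]]]]]   [S ::= [ ]]
[[[[][[[][]SS]]]]] => [[[[][[[][][]S]]]]]   [S ::= [ ]]
[[[[][[[][][]S]]]]] => [[[[][[[][][][]]]]]]   [S ::= [ ]]

S => [S] => [[S]] => [[[S]]] => [[[SS]]] => [[[[]S]]] => [[[[][S]]]] => [[[[][[S]]]]] => [[[[][[SS]]]]] => [[[[][[SSS]]]]] => [[[[][[SSSS]]]]] => [[[[][[[]SSS]]]]] => [[[[][[[][]SS]]]]] => [[[[][[[][][]S]]]]] => [[[[][[[][][][]]]]]]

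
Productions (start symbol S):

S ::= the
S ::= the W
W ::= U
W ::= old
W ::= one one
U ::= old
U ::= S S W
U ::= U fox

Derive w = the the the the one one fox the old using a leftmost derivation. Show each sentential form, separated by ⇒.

S ⇒ the W   [S ::= the W]
the W ⇒ the U   [W ::= U]
the U ⇒ the S S W   [U ::= S S W]
the S S W ⇒ the the W S W   [S ::= the W]
the the W S W ⇒ the the U S W   [W ::= U]
the the U S W ⇒ the the U fox S W   [U ::= U fox]
the the U fox S W ⇒ the the S S W fox S W   [U ::= S S W]
the the S S W fox S W ⇒ the the the S W fox S W   [S ::= the]
the the the S W fox S W ⇒ the the the the W fox S W   [S ::= the]
the the the the W fox S W ⇒ the the the the one one fox S W   [W ::= one one]
the the the the one one fox S W ⇒ the the the the one one fox the W   [S ::= the]
the the the the one one fox the W ⇒ the the the the one one fox the old   [W ::= old]

S ⇒ the W ⇒ the U ⇒ the S S W ⇒ the the W S W ⇒ the the U S W ⇒ the the U fox S W ⇒ the the S S W fox S W ⇒ the the the S W fox S W ⇒ the the the the W fox S W ⇒ the the the the one one fox S W ⇒ the the the the one one fox the W ⇒ the the the the one one fox the old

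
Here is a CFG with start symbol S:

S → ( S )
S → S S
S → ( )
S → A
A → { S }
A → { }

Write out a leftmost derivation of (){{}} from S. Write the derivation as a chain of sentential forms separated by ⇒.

S ⇒ SS ⇒ ()S ⇒ ()A ⇒ (){S} ⇒ (){A} ⇒ (){{}}

S ⇒ SS   [S → S S]
SS ⇒ ()S   [S → ( )]
()S ⇒ ()A   [S → A]
()A ⇒ (){S}   [A → { S }]
(){S} ⇒ (){A}   [S → A]
(){A} ⇒ (){{}}   [A → { }]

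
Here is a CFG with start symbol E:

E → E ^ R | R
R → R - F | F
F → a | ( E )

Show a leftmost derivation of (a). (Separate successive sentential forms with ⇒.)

E ⇒ R ⇒ F ⇒ (E) ⇒ (R) ⇒ (F) ⇒ (a)

E ⇒ R   [E → R]
R ⇒ F   [R → F]
F ⇒ (E)   [F → ( E )]
(E) ⇒ (R)   [E → R]
(R) ⇒ (F)   [R → F]
(F) ⇒ (a)   [F → a]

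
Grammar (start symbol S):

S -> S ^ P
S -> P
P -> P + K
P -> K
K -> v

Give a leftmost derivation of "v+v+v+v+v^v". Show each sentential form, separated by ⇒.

S⇒S^P⇒P^P⇒P+K^P⇒P+K+K^P⇒P+K+K+K^P⇒P+K+K+K+K^P⇒K+K+K+K+K^P⇒v+K+K+K+K^P⇒v+v+K+K+K^P⇒v+v+v+K+K^P⇒v+v+v+v+K^P⇒v+v+v+v+v^P⇒v+v+v+v+v^K⇒v+v+v+v+v^v

S ⇒ S^P   [S -> S ^ P]
S^P ⇒ P^P   [S -> P]
P^P ⇒ P+K^P   [P -> P + K]
P+K^P ⇒ P+K+K^P   [P -> P + K]
P+K+K^P ⇒ P+K+K+K^P   [P -> P + K]
P+K+K+K^P ⇒ P+K+K+K+K^P   [P -> P + K]
P+K+K+K+K^P ⇒ K+K+K+K+K^P   [P -> K]
K+K+K+K+K^P ⇒ v+K+K+K+K^P   [K -> v]
v+K+K+K+K^P ⇒ v+v+K+K+K^P   [K -> v]
v+v+K+K+K^P ⇒ v+v+v+K+K^P   [K -> v]
v+v+v+K+K^P ⇒ v+v+v+v+K^P   [K -> v]
v+v+v+v+K^P ⇒ v+v+v+v+v^P   [K -> v]
v+v+v+v+v^P ⇒ v+v+v+v+v^K   [P -> K]
v+v+v+v+v^K ⇒ v+v+v+v+v^v   [K -> v]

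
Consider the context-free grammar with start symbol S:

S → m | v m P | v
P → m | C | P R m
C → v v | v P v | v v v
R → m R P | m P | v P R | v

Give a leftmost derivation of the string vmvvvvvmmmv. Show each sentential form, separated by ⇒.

S⇒vmP⇒vmC⇒vmvPv⇒vmvPRmv⇒vmvCRmv⇒vmvvPvRmv⇒vmvvCvRmv⇒vmvvvvvRmv⇒vmvvvvvmPmv⇒vmvvvvvmmmv

S ⇒ vmP   [S → v m P]
vmP ⇒ vmC   [P → C]
vmC ⇒ vmvPv   [C → v P v]
vmvPv ⇒ vmvPRmv   [P → P R m]
vmvPRmv ⇒ vmvCRmv   [P → C]
vmvCRmv ⇒ vmvvPvRmv   [C → v P v]
vmvvPvRmv ⇒ vmvvCvRmv   [P → C]
vmvvCvRmv ⇒ vmvvvvvRmv   [C → v v]
vmvvvvvRmv ⇒ vmvvvvvmPmv   [R → m P]
vmvvvvvmPmv ⇒ vmvvvvvmmmv   [P → m]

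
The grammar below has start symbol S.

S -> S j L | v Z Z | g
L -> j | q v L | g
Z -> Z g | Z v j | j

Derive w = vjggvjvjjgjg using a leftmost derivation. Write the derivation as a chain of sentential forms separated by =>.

S => SjL   [S -> S j L]
SjL => vZZjL   [S -> v Z Z]
vZZjL => vZvjZjL   [Z -> Z v j]
vZvjZjL => vZvjvjZjL   [Z -> Z v j]
vZvjvjZjL => vZgvjvjZjL   [Z -> Z g]
vZgvjvjZjL => vZggvjvjZjL   [Z -> Z g]
vZggvjvjZjL => vjggvjvjZjL   [Z -> j]
vjggvjvjZjL => vjggvjvjZgjL   [Z -> Z g]
vjggvjvjZgjL => vjggvjvjjgjL   [Z -> j]
vjggvjvjjgjL => vjggvjvjjgjg   [L -> g]

S => SjL => vZZjL => vZvjZjL => vZvjvjZjL => vZgvjvjZjL => vZggvjvjZjL => vjggvjvjZjL => vjggvjvjZgjL => vjggvjvjjgjL => vjggvjvjjgjg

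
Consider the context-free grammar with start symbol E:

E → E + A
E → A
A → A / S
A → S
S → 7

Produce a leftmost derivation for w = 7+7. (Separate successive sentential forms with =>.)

E => E+A => A+A => S+A => 7+A => 7+S => 7+7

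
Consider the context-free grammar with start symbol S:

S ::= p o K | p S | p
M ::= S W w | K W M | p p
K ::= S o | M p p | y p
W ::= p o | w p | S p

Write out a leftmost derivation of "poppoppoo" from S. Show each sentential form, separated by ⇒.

S⇒poK⇒poSo⇒popSo⇒poppoKo⇒poppoSoo⇒poppopSoo⇒poppoppoo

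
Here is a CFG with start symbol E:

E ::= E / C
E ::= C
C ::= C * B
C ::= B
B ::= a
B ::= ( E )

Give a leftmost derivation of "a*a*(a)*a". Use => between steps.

E => C => C*B => C*B*B => C*B*B*B => B*B*B*B => a*B*B*B => a*a*B*B => a*a*(E)*B => a*a*(C)*B => a*a*(B)*B => a*a*(a)*B => a*a*(a)*a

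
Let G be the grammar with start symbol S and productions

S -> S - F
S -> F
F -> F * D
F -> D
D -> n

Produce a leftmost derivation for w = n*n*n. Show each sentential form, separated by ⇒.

S⇒F⇒F*D⇒F*D*D⇒D*D*D⇒n*D*D⇒n*n*D⇒n*n*n

S ⇒ F   [S -> F]
F ⇒ F*D   [F -> F * D]
F*D ⇒ F*D*D   [F -> F * D]
F*D*D ⇒ D*D*D   [F -> D]
D*D*D ⇒ n*D*D   [D -> n]
n*D*D ⇒ n*n*D   [D -> n]
n*n*D ⇒ n*n*n   [D -> n]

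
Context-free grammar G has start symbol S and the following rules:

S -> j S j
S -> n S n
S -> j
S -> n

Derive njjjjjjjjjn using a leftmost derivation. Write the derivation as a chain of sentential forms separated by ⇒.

S ⇒ nSn   [S -> n S n]
nSn ⇒ njSjn   [S -> j S j]
njSjn ⇒ njjSjjn   [S -> j S j]
njjSjjn ⇒ njjjSjjjn   [S -> j S j]
njjjSjjjn ⇒ njjjjSjjjjn   [S -> j S j]
njjjjSjjjjn ⇒ njjjjjjjjjn   [S -> j]

S ⇒ nSn ⇒ njSjn ⇒ njjSjjn ⇒ njjjSjjjn ⇒ njjjjSjjjjn ⇒ njjjjjjjjjn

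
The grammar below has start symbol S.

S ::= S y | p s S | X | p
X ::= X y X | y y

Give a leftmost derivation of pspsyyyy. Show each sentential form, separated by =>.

S => Sy => Syy => psSyy => pspsSyy => pspsXyy => pspsyyyy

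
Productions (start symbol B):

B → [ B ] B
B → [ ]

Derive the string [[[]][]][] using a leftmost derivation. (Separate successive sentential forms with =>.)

B => [B]B => [[B]B]B => [[[]]B]B => [[[]][]]B => [[[]][]][]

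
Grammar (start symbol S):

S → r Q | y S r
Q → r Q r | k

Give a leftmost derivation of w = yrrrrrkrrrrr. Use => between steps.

S=>ySr=>yrQr=>yrrQrr=>yrrrQrrr=>yrrrrQrrrr=>yrrrrrQrrrrr=>yrrrrrkrrrrr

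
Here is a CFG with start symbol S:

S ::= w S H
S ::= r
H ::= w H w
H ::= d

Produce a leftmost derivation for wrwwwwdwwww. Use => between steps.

S => wSH => wrH => wrwHw => wrwwHww => wrwwwHwww => wrwwwwHwwww => wrwwwwdwwww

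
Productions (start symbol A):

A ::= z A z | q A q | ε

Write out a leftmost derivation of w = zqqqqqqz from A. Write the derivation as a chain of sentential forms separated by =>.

A => zAz   [A ::= z A z]
zAz => zqAqz   [A ::= q A q]
zqAqz => zqqAqqz   [A ::= q A q]
zqqAqqz => zqqqAqqqz   [A ::= q A q]
zqqqAqqqz => zqqqqqqz   [A ::= ε]

A => zAz => zqAqz => zqqAqqz => zqqqAqqqz => zqqqqqqz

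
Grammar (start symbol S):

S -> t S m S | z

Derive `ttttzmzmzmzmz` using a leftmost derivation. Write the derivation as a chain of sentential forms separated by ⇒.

S ⇒ tSmS   [S -> t S m S]
tSmS ⇒ ttSmSmS   [S -> t S m S]
ttSmSmS ⇒ tttSmSmSmS   [S -> t S m S]
tttSmSmSmS ⇒ ttttSmSmSmSmS   [S -> t S m S]
ttttSmSmSmSmS ⇒ ttttzmSmSmSmS   [S -> z]
ttttzmSmSmSmS ⇒ ttttzmzmSmSmS   [S -> z]
ttttzmzmSmSmS ⇒ ttttzmzmzmSmS   [S -> z]
ttttzmzmzmSmS ⇒ ttttzmzmzmzmS   [S -> z]
ttttzmzmzmzmS ⇒ ttttzmzmzmzmz   [S -> z]

S ⇒ tSmS ⇒ ttSmSmS ⇒ tttSmSmSmS ⇒ ttttSmSmSmSmS ⇒ ttttzmSmSmSmS ⇒ ttttzmzmSmSmS ⇒ ttttzmzmzmSmS ⇒ ttttzmzmzmzmS ⇒ ttttzmzmzmzmz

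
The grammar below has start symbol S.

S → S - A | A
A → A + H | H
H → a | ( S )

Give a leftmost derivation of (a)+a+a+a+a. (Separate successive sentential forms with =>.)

S=>A=>A+H=>A+H+H=>A+H+H+H=>A+H+H+H+H=>H+H+H+H+H=>(S)+H+H+H+H=>(A)+H+H+H+H=>(H)+H+H+H+H=>(a)+H+H+H+H=>(a)+a+H+H+H=>(a)+a+a+H+H=>(a)+a+a+a+H=>(a)+a+a+a+a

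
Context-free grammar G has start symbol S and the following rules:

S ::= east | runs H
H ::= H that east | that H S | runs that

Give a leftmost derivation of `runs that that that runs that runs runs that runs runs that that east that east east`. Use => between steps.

S => runs H => runs that H S => runs that H that east S => runs that that H S that east S => runs that that that H S S that east S => runs that that that runs that S S that east S => runs that that that runs that runs H S that east S => runs that that that runs that runs runs that S that east S => runs that that that runs that runs runs that runs H that east S => runs that that that runs that runs runs that runs H that east that east S => runs that that that runs that runs runs that runs runs that that east that east S => runs that that that runs that runs runs that runs runs that that east that east east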